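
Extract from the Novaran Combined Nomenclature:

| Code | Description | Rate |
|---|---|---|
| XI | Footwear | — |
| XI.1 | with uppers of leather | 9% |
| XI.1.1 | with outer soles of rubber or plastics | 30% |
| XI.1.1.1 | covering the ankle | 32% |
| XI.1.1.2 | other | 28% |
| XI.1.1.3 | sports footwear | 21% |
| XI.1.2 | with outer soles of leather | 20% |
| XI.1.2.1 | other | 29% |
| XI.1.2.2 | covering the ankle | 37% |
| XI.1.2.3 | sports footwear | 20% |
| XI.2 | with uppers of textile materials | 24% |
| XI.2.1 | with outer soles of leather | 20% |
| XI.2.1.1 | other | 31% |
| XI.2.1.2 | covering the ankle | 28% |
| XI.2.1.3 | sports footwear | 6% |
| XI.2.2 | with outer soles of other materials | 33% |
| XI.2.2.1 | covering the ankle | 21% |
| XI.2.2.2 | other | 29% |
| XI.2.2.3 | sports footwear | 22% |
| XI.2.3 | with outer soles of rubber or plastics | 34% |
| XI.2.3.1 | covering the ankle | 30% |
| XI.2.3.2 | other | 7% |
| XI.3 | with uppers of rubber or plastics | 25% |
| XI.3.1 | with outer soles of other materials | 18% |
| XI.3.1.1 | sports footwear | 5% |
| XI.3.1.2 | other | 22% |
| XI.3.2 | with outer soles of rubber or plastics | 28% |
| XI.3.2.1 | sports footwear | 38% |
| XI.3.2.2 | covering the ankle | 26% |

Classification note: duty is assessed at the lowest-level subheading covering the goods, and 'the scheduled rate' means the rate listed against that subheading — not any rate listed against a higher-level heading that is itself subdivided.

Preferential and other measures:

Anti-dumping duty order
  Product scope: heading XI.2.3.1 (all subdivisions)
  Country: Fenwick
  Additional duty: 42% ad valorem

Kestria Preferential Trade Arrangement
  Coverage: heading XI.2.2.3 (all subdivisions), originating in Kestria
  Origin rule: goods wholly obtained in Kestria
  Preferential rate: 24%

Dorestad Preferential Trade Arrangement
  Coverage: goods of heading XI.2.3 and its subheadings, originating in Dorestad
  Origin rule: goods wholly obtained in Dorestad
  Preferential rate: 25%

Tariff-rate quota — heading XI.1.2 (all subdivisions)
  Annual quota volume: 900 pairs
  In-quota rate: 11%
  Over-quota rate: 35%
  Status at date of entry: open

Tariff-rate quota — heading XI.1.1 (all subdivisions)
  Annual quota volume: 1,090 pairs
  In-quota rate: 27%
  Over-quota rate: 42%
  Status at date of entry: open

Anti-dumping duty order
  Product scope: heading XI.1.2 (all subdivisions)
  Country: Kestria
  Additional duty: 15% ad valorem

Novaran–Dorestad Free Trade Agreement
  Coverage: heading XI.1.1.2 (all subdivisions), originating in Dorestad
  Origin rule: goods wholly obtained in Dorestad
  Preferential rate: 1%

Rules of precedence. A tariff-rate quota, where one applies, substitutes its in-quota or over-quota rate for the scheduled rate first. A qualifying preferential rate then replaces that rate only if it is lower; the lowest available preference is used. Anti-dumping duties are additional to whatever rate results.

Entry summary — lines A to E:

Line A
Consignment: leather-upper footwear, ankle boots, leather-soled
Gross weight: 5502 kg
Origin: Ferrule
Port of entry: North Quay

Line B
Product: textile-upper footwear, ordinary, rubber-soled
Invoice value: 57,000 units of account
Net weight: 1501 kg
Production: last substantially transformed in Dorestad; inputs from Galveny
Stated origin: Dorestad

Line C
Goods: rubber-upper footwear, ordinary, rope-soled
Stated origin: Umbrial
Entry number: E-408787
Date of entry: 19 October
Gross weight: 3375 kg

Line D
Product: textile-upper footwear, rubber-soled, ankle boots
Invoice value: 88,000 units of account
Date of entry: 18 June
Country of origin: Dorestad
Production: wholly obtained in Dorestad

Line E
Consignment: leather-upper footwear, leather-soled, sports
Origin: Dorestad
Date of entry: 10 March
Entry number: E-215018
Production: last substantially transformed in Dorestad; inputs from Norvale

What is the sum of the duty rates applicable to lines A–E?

Line A: leather-upper → XI.1; leather-soled → XI.1.2; ankle boots → XI.1.2.2. Scheduled 37%. quota on XI.1.2 open → in-quota 11%. → 11%.
Line B: textile-upper → XI.2; rubber-soled → XI.2.3; ordinary → XI.2.3.2. Scheduled 7%. Dorestad agreement on XI.2.3: not wholly obtained; Dorestad agreement on XI.1.1.2: XI.2.3.2 not covered. → 7%.
Line C: rubber-upper → XI.3; rope-soled → XI.3.1; ordinary → XI.3.1.2. Scheduled 22%. No special measure applies. → 22%.
Line D: textile-upper → XI.2; rubber-soled → XI.2.3; ankle boots → XI.2.3.1. Scheduled 30%. Dorestad agreement on XI.2.3: wholly obtained → 25% available; Dorestad agreement on XI.1.1.2: XI.2.3.1 not covered; preferential 25%. → 25%.
Line E: leather-upper → XI.1; leather-soled → XI.1.2; sports → XI.1.2.3. Scheduled 20%. quota on XI.1.2 open → in-quota 11%; Dorestad agreement on XI.2.3: XI.1.2.3 not covered; Dorestad agreement on XI.1.1.2: XI.1.2.3 not covered. → 11%.
Sum: 11% + 7% + 22% + 25% + 11% = 76%.

76%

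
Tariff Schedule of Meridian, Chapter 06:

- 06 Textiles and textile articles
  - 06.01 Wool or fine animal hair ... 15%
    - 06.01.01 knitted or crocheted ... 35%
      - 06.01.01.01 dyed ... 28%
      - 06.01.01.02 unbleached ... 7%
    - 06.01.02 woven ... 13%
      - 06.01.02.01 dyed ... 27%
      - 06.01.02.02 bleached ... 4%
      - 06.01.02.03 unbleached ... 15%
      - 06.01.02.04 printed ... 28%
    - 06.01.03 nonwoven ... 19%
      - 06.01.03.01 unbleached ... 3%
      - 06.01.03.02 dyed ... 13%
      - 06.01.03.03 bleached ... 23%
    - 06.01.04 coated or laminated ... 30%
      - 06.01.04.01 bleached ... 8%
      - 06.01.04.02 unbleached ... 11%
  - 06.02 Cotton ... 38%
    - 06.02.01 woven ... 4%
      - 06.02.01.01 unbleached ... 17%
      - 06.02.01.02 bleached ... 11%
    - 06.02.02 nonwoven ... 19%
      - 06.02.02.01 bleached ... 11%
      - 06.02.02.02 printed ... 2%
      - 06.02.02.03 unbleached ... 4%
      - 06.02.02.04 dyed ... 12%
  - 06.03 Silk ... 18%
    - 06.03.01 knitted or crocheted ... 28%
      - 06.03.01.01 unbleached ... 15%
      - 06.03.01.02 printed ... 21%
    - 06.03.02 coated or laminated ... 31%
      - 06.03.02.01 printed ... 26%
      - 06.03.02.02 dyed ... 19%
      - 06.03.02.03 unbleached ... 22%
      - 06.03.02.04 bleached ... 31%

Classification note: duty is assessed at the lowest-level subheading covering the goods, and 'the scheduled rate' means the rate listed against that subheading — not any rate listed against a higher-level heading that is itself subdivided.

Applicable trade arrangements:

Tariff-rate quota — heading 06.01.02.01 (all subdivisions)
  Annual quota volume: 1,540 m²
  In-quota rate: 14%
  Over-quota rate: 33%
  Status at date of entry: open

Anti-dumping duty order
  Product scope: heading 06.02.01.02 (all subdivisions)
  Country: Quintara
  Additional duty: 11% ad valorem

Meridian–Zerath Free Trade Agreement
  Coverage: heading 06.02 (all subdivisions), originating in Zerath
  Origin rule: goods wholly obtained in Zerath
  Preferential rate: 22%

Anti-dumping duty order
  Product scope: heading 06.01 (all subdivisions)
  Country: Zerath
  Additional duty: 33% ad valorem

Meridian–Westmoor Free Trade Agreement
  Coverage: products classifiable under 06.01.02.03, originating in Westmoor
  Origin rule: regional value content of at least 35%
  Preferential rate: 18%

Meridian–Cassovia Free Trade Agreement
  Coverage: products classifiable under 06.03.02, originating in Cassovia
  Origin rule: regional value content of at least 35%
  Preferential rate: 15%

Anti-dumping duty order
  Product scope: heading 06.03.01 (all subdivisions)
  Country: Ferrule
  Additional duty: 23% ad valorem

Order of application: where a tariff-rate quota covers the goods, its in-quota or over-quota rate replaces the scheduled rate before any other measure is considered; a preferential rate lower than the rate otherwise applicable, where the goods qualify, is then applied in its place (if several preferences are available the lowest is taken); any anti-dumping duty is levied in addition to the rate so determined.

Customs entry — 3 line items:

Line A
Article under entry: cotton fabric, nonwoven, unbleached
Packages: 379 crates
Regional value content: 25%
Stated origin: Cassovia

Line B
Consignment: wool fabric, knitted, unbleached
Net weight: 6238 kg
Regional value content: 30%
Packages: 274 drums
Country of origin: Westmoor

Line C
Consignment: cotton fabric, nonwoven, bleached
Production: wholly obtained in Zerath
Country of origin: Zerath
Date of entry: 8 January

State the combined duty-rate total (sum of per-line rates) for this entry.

22%

Line A: cotton → 06.02; nonwoven → 06.02.02; unbleached → 06.02.02.03. Scheduled 4%. Cassovia agreement on 06.03.02: 06.02.02.03 not covered. → 4%.
Line B: wool → 06.01; knitted → 06.01.01; unbleached → 06.01.01.02. Scheduled 7%. Westmoor agreement on 06.01.02.03: 06.01.01.02 not covered. → 7%.
Line C: cotton → 06.02; nonwoven → 06.02.02; bleached → 06.02.02.01. Scheduled 11%. Zerath agreement on 06.02: wholly obtained → 22% available; preference 22% not lower than 11% → no reduction. → 11%.
Sum: 4% + 7% + 11% = 22%.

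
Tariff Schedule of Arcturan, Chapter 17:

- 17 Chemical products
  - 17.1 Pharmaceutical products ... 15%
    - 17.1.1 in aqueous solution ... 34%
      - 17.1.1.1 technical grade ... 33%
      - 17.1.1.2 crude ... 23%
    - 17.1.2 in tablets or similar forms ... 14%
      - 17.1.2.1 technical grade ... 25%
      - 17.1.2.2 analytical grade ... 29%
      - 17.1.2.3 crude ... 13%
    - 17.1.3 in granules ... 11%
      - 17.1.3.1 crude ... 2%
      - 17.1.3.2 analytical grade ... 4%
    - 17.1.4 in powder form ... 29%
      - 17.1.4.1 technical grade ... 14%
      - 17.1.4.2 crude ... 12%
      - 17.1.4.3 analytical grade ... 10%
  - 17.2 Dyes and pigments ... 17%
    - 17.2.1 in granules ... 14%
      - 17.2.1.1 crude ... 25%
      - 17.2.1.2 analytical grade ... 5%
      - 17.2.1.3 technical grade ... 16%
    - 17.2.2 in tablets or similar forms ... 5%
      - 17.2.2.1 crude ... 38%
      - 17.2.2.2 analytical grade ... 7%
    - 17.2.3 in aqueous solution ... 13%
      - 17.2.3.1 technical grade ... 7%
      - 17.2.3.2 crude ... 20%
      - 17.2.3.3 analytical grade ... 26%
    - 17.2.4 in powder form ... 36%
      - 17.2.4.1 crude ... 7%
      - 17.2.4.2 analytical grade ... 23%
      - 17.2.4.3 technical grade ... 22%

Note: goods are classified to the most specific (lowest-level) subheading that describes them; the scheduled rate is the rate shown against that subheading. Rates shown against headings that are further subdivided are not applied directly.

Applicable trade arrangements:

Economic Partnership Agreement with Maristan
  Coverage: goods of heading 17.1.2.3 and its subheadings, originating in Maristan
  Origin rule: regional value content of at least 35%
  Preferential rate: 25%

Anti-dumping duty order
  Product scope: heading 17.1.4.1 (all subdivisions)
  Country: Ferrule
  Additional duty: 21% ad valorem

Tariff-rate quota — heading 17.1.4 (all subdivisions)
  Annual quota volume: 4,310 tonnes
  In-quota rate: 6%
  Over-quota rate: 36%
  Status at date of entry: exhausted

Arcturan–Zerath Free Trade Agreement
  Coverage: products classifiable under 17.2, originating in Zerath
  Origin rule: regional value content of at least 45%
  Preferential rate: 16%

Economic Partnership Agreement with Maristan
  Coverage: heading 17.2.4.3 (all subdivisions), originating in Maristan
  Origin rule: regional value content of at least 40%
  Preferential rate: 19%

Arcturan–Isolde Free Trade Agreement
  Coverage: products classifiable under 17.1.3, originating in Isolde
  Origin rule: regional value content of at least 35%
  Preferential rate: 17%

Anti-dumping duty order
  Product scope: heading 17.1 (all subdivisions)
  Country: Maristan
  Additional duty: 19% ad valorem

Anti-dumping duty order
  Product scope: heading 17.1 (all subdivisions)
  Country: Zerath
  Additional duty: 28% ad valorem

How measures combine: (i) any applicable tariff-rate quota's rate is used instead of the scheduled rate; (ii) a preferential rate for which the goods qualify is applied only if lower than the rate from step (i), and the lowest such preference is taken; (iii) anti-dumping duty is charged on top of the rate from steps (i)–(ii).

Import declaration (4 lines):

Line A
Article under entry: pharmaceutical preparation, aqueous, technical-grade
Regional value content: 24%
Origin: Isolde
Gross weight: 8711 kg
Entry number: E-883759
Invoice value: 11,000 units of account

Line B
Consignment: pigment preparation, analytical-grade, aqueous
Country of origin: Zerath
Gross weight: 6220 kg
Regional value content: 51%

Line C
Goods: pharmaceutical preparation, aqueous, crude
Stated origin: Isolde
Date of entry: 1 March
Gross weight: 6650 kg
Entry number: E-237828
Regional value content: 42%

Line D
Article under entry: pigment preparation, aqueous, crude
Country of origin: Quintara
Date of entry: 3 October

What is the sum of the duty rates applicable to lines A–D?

92%

Line A: pharmaceutical → 17.1; aqueous → 17.1.1; technical-grade → 17.1.1.1. Scheduled 33%. Isolde agreement on 17.1.3: 17.1.1.1 not covered. → 33%.
Line B: pigment → 17.2; aqueous → 17.2.3; analytical-grade → 17.2.3.3. Scheduled 26%. Zerath agreement on 17.2: RVC ≥ 45% → 16% available; preferential 16%. → 16%.
Line C: pharmaceutical → 17.1; aqueous → 17.1.1; crude → 17.1.1.2. Scheduled 23%. Isolde agreement on 17.1.3: 17.1.1.2 not covered. → 23%.
Line D: pigment → 17.2; aqueous → 17.2.3; crude → 17.2.3.2. Scheduled 20%. No special measure applies. → 20%.
Sum: 33% + 16% + 23% + 20% = 92%.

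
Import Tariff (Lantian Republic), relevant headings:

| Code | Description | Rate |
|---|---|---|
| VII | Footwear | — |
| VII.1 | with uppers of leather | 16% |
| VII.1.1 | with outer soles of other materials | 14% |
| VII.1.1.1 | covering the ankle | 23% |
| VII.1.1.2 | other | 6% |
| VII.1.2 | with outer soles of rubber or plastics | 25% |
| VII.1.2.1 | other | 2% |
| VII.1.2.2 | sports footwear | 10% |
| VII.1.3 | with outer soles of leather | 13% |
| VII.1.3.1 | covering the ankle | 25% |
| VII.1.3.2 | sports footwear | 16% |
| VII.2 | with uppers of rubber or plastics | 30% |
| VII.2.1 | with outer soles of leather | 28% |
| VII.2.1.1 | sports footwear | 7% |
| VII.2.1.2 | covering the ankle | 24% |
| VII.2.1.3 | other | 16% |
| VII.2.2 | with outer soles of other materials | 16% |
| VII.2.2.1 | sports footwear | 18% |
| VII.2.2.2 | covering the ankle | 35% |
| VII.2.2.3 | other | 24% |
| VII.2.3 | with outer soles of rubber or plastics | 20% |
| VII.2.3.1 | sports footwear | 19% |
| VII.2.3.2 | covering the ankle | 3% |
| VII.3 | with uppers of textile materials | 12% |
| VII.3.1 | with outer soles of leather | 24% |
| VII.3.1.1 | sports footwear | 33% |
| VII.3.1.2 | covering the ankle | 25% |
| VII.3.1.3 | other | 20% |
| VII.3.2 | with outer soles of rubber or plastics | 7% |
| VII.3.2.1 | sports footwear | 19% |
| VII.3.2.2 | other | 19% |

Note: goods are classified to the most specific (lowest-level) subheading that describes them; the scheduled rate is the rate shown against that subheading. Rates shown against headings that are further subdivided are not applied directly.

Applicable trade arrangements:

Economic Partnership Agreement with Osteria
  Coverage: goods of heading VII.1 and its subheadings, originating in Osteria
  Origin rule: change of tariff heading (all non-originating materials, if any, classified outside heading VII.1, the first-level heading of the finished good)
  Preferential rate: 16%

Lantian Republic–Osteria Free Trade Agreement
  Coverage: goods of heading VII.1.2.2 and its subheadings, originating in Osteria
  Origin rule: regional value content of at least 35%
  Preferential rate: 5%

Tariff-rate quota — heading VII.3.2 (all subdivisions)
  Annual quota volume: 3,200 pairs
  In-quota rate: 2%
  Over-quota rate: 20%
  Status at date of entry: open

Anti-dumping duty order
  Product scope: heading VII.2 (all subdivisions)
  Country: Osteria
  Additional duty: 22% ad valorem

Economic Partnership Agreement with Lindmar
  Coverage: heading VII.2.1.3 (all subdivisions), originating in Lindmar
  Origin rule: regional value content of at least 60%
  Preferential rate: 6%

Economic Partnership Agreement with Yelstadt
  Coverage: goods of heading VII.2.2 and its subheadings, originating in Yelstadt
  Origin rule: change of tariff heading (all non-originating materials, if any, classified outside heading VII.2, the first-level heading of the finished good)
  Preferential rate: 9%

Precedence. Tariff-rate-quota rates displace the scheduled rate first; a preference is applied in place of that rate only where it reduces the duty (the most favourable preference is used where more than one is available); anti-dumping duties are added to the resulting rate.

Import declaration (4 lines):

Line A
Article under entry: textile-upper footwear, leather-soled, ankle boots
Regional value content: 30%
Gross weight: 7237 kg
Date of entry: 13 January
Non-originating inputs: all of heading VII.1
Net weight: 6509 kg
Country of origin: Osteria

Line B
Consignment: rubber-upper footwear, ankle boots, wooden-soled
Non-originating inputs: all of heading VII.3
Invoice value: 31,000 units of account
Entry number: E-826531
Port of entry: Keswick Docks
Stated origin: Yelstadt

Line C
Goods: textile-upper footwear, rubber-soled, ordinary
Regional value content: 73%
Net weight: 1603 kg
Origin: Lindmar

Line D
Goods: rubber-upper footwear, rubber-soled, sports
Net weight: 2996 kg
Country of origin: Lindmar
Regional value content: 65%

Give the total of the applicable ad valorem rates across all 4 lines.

55%

Line A: textile-upper → VII.3; leather-soled → VII.3.1; ankle boots → VII.3.1.2. Scheduled 25%. Osteria agreement on VII.1: VII.3.1.2 not covered; Osteria agreement on VII.1.2.2: VII.3.1.2 not covered. → 25%.
Line B: rubber-upper → VII.2; wooden-soled → VII.2.2; ankle boots → VII.2.2.2. Scheduled 35%. Yelstadt agreement on VII.2.2: CTH met → 9% available; preferential 9%. → 9%.
Line C: textile-upper → VII.3; rubber-soled → VII.3.2; ordinary → VII.3.2.2. Scheduled 19%. quota on VII.3.2 open → in-quota 2%; Lindmar agreement on VII.2.1.3: VII.3.2.2 not covered. → 2%.
Line D: rubber-upper → VII.2; rubber-soled → VII.2.3; sports → VII.2.3.1. Scheduled 19%. Lindmar agreement on VII.2.1.3: VII.2.3.1 not covered. → 19%.
Sum: 25% + 9% + 2% + 19% = 55%.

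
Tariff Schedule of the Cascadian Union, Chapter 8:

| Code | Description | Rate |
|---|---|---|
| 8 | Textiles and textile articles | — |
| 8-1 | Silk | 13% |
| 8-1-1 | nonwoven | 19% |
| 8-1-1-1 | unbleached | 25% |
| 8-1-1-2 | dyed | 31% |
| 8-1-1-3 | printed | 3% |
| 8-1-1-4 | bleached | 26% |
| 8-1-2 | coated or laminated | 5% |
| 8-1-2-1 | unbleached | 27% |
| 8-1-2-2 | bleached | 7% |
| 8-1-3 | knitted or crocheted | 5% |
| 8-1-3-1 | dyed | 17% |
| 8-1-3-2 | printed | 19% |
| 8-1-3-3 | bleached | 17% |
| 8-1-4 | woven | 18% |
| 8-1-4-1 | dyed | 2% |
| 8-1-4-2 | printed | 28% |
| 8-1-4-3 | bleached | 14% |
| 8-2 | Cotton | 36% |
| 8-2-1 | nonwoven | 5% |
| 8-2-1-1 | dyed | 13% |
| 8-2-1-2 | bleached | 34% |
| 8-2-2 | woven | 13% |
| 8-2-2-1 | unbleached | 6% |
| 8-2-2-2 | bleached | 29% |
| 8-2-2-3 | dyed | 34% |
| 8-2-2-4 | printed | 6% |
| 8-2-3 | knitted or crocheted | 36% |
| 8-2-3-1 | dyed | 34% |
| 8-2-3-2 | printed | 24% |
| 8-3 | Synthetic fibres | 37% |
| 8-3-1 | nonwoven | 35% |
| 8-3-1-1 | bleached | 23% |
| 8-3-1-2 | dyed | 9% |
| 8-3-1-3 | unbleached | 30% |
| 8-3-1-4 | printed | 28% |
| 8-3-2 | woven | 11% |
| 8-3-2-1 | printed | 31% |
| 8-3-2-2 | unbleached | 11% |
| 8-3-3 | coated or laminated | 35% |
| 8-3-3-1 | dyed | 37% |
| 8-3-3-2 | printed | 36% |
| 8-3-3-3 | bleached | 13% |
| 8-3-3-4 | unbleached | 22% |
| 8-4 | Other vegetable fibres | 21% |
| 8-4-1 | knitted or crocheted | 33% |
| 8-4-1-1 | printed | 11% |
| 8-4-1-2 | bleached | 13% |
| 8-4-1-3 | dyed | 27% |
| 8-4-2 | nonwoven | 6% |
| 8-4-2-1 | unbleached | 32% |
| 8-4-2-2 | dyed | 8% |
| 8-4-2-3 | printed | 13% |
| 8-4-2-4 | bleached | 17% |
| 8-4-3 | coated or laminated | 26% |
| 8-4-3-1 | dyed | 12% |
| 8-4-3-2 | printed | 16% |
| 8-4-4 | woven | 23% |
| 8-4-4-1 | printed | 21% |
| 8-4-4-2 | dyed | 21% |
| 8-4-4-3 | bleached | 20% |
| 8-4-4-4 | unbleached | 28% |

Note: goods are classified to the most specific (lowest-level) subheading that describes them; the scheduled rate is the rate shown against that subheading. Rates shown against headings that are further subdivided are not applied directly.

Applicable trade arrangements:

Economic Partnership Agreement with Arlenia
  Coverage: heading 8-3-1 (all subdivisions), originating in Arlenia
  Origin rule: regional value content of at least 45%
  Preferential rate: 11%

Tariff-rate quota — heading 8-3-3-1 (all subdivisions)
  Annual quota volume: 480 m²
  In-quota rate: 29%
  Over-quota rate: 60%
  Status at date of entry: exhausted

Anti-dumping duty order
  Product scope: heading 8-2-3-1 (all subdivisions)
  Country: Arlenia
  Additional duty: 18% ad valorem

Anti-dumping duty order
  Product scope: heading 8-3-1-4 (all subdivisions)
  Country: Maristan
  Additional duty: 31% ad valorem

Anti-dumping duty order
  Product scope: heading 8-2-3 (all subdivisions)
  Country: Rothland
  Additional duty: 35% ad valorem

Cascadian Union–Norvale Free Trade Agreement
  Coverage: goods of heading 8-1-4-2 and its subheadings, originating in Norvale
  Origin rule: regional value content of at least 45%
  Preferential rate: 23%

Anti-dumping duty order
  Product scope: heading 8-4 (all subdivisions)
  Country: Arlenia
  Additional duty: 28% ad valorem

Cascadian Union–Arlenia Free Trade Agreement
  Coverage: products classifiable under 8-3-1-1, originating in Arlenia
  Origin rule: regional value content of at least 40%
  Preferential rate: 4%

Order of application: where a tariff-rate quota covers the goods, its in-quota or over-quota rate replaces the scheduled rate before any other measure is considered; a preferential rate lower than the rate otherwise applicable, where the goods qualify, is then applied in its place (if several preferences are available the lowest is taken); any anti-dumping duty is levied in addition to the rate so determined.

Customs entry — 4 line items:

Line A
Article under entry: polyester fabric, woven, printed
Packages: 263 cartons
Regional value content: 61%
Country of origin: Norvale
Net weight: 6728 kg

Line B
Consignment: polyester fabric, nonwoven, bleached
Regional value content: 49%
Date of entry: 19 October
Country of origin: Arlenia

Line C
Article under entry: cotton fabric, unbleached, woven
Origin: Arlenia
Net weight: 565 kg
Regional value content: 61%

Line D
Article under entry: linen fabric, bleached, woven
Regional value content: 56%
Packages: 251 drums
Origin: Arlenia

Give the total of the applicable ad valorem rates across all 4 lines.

89%

Line A: polyester → 8-3; woven → 8-3-2; printed → 8-3-2-1. Scheduled 31%. Norvale agreement on 8-1-4-2: 8-3-2-1 not covered. → 31%.
Line B: polyester → 8-3; nonwoven → 8-3-1; bleached → 8-3-1-1. Scheduled 23%. Arlenia agreement on 8-3-1: RVC ≥ 45% → 11% available; Arlenia agreement on 8-3-1-1: RVC ≥ 40% → 4% available; preferential 4%. → 4%.
Line C: cotton → 8-2; woven → 8-2-2; unbleached → 8-2-2-1. Scheduled 6%. Arlenia agreement on 8-3-1: 8-2-2-1 not covered; Arlenia agreement on 8-3-1-1: 8-2-2-1 not covered. → 6%.
Line D: linen → 8-4; woven → 8-4-4; bleached → 8-4-4-3. Scheduled 20%. Arlenia agreement on 8-3-1: 8-4-4-3 not covered; Arlenia agreement on 8-3-1-1: 8-4-4-3 not covered; anti-dumping (Arlenia, 8-4): +28%; total 20% + 28% = 48%. → 48%.
Sum: 31% + 4% + 6% + 48% = 89%.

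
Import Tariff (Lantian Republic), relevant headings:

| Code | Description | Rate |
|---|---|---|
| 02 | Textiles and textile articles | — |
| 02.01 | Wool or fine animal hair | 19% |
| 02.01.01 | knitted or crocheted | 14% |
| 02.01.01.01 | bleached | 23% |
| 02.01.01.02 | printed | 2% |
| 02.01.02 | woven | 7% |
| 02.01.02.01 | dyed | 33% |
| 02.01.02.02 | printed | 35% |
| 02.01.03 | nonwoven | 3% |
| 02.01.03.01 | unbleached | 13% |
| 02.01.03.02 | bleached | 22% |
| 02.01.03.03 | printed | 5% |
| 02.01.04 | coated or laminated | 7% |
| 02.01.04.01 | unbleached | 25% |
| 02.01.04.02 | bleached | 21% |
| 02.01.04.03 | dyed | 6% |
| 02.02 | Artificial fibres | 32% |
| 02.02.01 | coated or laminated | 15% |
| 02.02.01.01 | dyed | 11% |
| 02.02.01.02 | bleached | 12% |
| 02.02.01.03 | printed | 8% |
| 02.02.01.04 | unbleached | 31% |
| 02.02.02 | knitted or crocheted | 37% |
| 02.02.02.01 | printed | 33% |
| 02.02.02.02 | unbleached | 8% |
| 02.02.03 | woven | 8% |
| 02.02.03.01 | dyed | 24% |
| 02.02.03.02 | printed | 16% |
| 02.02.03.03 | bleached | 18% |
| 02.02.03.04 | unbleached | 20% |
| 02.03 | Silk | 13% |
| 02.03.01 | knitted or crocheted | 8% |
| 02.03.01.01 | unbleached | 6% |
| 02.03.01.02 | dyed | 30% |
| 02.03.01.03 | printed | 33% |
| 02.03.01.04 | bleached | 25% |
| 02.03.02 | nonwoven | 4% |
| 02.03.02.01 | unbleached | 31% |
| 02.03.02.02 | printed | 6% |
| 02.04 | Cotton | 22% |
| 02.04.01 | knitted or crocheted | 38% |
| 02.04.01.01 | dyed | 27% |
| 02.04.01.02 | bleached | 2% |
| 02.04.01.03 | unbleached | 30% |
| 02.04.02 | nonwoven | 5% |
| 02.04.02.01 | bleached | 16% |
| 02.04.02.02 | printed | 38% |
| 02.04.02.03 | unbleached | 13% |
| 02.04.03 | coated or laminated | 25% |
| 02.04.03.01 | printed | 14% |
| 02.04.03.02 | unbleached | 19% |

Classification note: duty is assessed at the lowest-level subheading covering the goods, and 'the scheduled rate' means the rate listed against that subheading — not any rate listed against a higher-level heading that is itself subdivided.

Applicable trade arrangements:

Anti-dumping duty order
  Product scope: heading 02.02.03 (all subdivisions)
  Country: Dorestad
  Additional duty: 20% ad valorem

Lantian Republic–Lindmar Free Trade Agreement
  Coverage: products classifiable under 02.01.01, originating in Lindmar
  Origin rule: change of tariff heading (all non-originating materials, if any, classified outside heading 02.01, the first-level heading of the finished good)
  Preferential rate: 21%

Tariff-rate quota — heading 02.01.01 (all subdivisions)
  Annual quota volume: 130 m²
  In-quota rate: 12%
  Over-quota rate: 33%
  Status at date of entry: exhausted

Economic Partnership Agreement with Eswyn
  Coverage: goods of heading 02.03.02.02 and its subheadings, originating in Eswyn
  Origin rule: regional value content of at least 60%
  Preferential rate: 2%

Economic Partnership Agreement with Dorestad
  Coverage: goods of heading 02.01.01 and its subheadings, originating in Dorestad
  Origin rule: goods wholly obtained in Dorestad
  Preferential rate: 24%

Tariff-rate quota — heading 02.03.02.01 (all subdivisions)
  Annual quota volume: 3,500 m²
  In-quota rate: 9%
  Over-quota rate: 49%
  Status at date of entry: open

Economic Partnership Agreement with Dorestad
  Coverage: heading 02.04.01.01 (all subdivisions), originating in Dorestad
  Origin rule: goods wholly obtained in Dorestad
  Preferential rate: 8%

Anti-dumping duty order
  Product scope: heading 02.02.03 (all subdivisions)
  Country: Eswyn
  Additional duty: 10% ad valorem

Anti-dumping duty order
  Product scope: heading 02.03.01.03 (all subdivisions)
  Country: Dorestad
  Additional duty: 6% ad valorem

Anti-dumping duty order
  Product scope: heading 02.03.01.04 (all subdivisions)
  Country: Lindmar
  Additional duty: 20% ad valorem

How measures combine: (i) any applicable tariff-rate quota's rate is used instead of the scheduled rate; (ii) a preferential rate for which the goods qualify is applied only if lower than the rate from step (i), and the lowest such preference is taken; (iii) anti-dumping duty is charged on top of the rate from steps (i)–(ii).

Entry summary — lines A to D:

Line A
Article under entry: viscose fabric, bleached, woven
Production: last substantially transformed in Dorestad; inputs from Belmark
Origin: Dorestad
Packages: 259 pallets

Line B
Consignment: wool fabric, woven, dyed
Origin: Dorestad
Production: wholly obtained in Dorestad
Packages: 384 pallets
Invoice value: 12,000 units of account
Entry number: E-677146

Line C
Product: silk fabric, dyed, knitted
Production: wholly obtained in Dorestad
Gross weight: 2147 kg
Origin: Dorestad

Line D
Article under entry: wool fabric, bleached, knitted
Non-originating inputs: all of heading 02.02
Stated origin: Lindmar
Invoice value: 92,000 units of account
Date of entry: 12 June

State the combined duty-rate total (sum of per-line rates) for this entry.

122%

Line A: viscose → 02.02; woven → 02.02.03; bleached → 02.02.03.03. Scheduled 18%. Dorestad agreement on 02.01.01: 02.02.03.03 not covered; Dorestad agreement on 02.04.01.01: 02.02.03.03 not covered; anti-dumping (Dorestad, 02.02.03): +20%; total 18% + 20% = 38%. → 38%.
Line B: wool → 02.01; woven → 02.01.02; dyed → 02.01.02.01. Scheduled 33%. Dorestad agreement on 02.01.01: 02.01.02.01 not covered; Dorestad agreement on 02.04.01.01: 02.01.02.01 not covered. → 33%.
Line C: silk → 02.03; knitted → 02.03.01; dyed → 02.03.01.02. Scheduled 30%. Dorestad agreement on 02.01.01: 02.03.01.02 not covered; Dorestad agreement on 02.04.01.01: 02.03.01.02 not covered. → 30%.
Line D: wool → 02.01; knitted → 02.01.01; bleached → 02.01.01.01. Scheduled 23%. quota on 02.01.01 exhausted → over-quota 33%; Lindmar agreement on 02.01.01: CTH met → 21% available; preferential 21%. → 21%.
Sum: 38% + 33% + 30% + 21% = 122%.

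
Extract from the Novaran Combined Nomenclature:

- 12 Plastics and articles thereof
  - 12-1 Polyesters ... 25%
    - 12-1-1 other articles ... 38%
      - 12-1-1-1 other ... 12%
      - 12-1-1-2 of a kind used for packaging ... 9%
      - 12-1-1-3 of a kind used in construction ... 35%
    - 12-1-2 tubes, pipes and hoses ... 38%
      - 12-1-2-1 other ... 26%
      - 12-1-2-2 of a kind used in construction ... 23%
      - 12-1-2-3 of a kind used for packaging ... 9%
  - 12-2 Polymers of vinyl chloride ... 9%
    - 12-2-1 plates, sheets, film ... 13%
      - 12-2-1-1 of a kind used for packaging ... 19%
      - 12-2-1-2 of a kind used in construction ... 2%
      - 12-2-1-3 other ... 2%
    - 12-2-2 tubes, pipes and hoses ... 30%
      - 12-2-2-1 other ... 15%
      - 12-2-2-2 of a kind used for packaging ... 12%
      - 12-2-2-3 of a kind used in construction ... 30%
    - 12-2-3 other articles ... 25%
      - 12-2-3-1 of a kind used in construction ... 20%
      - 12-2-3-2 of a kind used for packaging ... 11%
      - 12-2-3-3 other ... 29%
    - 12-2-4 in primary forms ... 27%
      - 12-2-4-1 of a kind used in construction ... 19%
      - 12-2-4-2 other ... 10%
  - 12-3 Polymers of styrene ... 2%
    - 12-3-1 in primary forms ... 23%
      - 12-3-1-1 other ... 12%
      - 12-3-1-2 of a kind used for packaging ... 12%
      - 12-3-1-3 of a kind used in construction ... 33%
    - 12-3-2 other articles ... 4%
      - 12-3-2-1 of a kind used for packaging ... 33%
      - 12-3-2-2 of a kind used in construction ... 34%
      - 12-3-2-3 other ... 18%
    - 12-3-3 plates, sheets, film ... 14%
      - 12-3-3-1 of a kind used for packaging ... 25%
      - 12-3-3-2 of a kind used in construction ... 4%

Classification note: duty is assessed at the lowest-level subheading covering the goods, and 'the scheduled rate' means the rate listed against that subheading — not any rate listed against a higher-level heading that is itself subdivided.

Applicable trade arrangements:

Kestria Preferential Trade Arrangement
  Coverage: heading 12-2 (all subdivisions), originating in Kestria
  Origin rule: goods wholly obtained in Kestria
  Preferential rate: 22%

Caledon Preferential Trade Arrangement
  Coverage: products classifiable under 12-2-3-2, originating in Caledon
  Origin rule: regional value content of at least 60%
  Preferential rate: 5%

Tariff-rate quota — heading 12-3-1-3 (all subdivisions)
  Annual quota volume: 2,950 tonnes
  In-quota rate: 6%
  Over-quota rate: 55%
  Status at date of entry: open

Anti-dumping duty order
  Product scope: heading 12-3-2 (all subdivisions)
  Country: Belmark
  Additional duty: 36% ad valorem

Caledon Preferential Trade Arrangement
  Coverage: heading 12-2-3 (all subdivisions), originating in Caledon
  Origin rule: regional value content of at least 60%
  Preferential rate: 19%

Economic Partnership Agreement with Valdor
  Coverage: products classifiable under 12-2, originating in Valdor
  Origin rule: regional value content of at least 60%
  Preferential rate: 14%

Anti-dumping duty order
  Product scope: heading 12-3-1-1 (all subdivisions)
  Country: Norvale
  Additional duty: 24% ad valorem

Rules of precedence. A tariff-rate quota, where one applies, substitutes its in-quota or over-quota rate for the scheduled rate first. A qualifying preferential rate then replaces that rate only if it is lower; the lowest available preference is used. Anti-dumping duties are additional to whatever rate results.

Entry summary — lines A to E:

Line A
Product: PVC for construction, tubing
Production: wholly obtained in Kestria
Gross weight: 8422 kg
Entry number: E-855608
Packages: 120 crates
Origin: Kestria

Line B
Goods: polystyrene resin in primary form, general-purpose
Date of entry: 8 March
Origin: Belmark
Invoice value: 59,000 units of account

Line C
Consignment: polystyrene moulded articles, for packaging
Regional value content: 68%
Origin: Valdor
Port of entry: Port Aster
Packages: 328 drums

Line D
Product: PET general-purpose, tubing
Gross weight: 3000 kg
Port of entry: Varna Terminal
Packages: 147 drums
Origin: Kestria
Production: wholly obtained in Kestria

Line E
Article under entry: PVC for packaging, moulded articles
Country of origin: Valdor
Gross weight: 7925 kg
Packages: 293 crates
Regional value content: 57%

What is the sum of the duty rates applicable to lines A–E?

Line A: PVC → 12-2; tubing → 12-2-2; for construction → 12-2-2-3. Scheduled 30%. Kestria agreement on 12-2: wholly obtained → 22% available; preferential 22%. → 22%.
Line B: polystyrene → 12-3; resin in primary form → 12-3-1; general-purpose → 12-3-1-1. Scheduled 12%. No special measure applies. → 12%.
Line C: polystyrene → 12-3; moulded articles → 12-3-2; for packaging → 12-3-2-1. Scheduled 33%. Valdor agreement on 12-2: 12-3-2-1 not covered. → 33%.
Line D: PET → 12-1; tubing → 12-1-2; general-purpose → 12-1-2-1. Scheduled 26%. Kestria agreement on 12-2: 12-1-2-1 not covered. → 26%.
Line E: PVC → 12-2; moulded articles → 12-2-3; for packaging → 12-2-3-2. Scheduled 11%. Valdor agreement on 12-2: RVC < 60%. → 11%.
Sum: 22% + 12% + 33% + 26% + 11% = 104%.

104%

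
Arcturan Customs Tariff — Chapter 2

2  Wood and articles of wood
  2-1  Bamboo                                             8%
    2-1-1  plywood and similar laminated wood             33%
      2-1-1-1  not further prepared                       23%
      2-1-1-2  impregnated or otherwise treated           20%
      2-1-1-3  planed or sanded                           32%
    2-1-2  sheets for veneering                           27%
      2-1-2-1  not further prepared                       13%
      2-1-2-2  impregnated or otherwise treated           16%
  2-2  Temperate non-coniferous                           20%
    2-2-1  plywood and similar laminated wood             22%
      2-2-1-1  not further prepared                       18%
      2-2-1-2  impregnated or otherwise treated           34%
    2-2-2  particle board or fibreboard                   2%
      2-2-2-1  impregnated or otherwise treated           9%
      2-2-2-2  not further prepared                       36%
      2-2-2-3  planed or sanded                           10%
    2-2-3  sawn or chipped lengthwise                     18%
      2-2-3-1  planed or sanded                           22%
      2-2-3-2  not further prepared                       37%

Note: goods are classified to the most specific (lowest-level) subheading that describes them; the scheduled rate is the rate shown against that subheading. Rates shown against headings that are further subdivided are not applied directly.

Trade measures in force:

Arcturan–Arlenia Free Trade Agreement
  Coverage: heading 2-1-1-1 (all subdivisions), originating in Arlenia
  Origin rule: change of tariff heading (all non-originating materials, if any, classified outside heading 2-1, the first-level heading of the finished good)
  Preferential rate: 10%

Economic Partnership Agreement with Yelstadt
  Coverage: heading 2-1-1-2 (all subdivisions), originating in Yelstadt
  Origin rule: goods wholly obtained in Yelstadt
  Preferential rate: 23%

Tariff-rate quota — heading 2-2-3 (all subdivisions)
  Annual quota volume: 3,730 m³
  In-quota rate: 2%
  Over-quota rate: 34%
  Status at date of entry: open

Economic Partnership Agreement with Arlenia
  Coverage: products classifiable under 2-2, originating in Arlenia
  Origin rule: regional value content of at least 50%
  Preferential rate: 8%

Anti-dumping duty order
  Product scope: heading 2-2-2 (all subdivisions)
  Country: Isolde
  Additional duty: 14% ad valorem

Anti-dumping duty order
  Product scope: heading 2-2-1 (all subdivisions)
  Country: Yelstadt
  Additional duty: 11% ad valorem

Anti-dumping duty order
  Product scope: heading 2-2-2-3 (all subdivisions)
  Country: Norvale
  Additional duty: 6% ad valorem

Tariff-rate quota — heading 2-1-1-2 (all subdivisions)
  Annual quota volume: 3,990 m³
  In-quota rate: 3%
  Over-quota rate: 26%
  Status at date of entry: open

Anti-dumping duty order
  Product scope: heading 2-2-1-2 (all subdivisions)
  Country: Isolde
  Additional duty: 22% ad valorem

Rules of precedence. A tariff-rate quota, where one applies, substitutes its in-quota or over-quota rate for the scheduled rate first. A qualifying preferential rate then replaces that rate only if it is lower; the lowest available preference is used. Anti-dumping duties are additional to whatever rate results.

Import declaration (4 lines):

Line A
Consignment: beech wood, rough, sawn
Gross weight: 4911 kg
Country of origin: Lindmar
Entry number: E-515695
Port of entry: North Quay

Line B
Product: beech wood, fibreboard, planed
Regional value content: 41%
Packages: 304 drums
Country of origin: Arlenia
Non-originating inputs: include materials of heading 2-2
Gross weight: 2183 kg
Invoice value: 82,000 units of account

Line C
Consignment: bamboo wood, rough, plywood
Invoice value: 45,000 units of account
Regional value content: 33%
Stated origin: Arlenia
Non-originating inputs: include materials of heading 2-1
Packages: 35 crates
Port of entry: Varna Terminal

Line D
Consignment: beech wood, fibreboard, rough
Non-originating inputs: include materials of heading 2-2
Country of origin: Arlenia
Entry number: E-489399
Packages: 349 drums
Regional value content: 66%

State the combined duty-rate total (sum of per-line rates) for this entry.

43%

Line A: beech → 2-2; sawn → 2-2-3; rough → 2-2-3-2. Scheduled 37%. quota on 2-2-3 open → in-quota 2%. → 2%.
Line B: beech → 2-2; fibreboard → 2-2-2; planed → 2-2-2-3. Scheduled 10%. Arlenia agreement on 2-1-1-1: 2-2-2-3 not covered; Arlenia agreement on 2-2: RVC < 50%. → 10%.
Line C: bamboo → 2-1; plywood → 2-1-1; rough → 2-1-1-1. Scheduled 23%. Arlenia agreement on 2-1-1-1: CTH not met; Arlenia agreement on 2-2: 2-1-1-1 not covered. → 23%.
Line D: beech → 2-2; fibreboard → 2-2-2; rough → 2-2-2-2. Scheduled 36%. Arlenia agreement on 2-1-1-1: 2-2-2-2 not covered; Arlenia agreement on 2-2: RVC ≥ 50% → 8% available; preferential 8%. → 8%.
Sum: 2% + 10% + 23% + 8% = 43%.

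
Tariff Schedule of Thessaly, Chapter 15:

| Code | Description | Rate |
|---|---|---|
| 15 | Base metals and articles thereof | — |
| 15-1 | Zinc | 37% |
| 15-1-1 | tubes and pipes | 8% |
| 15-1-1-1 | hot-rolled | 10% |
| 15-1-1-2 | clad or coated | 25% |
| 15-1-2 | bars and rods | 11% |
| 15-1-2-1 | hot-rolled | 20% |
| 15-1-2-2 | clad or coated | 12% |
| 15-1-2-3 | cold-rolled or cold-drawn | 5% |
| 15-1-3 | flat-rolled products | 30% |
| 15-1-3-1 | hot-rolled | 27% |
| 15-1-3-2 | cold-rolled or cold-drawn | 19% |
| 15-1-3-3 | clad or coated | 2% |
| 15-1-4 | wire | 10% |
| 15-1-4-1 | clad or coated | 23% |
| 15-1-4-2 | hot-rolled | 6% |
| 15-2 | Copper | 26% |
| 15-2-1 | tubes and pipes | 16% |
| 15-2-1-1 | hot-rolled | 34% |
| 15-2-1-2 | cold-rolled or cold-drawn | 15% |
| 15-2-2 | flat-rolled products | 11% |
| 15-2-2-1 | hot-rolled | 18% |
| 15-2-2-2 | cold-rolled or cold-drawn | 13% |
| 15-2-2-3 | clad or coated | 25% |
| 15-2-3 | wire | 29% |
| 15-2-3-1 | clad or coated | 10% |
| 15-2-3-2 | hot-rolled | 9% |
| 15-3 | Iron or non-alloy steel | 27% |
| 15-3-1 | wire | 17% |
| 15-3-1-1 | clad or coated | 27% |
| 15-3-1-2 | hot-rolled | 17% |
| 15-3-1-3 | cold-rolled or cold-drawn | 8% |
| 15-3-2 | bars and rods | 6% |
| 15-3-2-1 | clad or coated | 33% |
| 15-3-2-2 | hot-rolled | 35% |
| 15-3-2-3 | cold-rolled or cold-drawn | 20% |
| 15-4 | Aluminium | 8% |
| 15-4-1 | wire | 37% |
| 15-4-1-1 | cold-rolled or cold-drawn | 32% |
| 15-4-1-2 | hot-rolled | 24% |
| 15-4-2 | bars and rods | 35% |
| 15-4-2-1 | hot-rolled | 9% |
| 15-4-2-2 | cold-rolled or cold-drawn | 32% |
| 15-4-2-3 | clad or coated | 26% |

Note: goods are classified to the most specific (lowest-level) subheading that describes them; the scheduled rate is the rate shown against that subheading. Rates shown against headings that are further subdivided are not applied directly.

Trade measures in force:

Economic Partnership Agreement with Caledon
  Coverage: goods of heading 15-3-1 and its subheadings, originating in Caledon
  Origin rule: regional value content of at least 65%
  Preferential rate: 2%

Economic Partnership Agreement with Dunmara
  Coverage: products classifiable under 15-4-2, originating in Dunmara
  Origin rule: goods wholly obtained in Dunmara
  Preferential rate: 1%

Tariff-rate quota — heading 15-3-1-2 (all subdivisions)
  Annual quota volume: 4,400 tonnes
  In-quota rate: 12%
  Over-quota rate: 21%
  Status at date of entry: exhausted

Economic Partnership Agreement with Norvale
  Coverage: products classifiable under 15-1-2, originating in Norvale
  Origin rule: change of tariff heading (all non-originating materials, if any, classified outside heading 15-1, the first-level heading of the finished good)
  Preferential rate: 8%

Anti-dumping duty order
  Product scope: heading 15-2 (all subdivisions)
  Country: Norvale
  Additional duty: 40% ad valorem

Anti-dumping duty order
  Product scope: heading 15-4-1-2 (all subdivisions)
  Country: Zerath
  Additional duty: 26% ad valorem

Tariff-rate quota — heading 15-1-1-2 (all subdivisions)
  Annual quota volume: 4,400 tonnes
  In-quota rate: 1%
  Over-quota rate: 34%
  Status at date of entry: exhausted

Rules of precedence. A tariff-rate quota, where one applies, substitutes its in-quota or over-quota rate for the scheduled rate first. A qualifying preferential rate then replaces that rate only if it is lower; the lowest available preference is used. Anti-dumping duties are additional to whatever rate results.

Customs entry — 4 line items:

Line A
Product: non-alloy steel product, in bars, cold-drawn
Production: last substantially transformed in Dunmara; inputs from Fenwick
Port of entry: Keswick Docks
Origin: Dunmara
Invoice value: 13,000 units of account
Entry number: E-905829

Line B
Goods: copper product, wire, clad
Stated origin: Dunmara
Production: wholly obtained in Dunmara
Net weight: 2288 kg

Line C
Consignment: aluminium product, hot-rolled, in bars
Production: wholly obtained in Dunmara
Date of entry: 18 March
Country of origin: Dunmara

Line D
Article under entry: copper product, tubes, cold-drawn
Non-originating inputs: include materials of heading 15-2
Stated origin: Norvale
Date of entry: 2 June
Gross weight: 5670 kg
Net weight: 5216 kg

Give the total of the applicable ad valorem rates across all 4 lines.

Line A: non-alloy steel → 15-3; in bars → 15-3-2; cold-drawn → 15-3-2-3. Scheduled 20%. Dunmara agreement on 15-4-2: 15-3-2-3 not covered. → 20%.
Line B: copper → 15-2; wire → 15-2-3; clad → 15-2-3-1. Scheduled 10%. Dunmara agreement on 15-4-2: 15-2-3-1 not covered. → 10%.
Line C: aluminium → 15-4; in bars → 15-4-2; hot-rolled → 15-4-2-1. Scheduled 9%. Dunmara agreement on 15-4-2: wholly obtained → 1% available; preferential 1%. → 1%.
Line D: copper → 15-2; tubes → 15-2-1; cold-drawn → 15-2-1-2. Scheduled 15%. Norvale agreement on 15-1-2: 15-2-1-2 not covered; anti-dumping (Norvale, 15-2): +40%; total 15% + 40% = 55%. → 55%.
Sum: 20% + 10% + 1% + 55% = 86%.

86%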